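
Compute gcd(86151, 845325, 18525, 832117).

gcd(86151, 845325): 845325 = 9·86151 + 69966; 86151 = 1·69966 + 16185; 69966 = 4·16185 + 5226; 16185 = 3·5226 + 507; 5226 = 10·507 + 156; 507 = 3·156 + 39; 156 = 4·39 + 0 → 39
gcd(39, 18525): 18525 = 475·39 + 0 → 39
gcd(39, 832117): 832117 = 21336·39 + 13; 39 = 3·13 + 0 → 13

13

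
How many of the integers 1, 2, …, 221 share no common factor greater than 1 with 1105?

153

1105 = 5·13·17. Inclusion–exclusion on these primes:
221 − ⌊221/5⌋ − ⌊221/13⌋ − ⌊221/17⌋ + ⌊221/65⌋ + ⌊221/85⌋ + ⌊221/221⌋ − ⌊221/1105⌋ = 153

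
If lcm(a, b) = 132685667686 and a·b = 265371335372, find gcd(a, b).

2

From gcd × lcm = ab: gcd = 265371335372 / 132685667686 = 2.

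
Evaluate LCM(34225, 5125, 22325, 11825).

2963534022625

34225 = 5² · 37²; 5125 = 5³ · 41; 22325 = 5² · 19 · 47; 11825 = 5² · 11 · 43
lcm takes max exponent of each prime: 5³ · 11 · 19 · 37² · 41 · 43 · 47 = 2963534022625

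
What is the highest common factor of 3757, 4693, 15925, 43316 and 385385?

3757 = 13 · 17²; 4693 = 13 · 19²; 15925 = 5² · 7² · 13; 43316 = 2² · 7² · 13 · 17; 385385 = 5 · 7² · 11² · 13
gcd takes min exponent of each prime: 13 = 13

13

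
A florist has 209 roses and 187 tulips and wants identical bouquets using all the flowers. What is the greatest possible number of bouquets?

Euclid: 209 = 1·187 + 22; 187 = 8·22 + 11; 22 = 2·11 + 0. Last nonzero remainder: 11.

11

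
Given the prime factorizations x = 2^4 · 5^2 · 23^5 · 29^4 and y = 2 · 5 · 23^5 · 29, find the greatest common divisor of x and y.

1866539470

min exponent per shared prime: 2 · 5 · 23^5 · 29 = 1866539470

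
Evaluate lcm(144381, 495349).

3764157051

gcd first: 495349 = 3·144381 + 62206; 144381 = 2·62206 + 19969; 62206 = 3·19969 + 2299; 19969 = 8·2299 + 1577; 2299 = 1·1577 + 722; 1577 = 2·722 + 133; 722 = 5·133 + 57; 133 = 2·57 + 19; 57 = 3·19 + 0 → gcd = 19
lcm = 144381·495349/gcd = 71518983969/19 = 3764157051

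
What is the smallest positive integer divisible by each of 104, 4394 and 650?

439400

lcm(104, 4394) = 104·4394/gcd = 456976/26 = 17576
lcm(17576, 650) = 17576·650/gcd = 11424400/26 = 439400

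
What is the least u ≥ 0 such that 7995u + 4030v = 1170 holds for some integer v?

44

gcd(7995, 4030) = 65 (Euclid: 7995 = 1·4030 + 3965; 4030 = 1·3965 + 65; 3965 = 61·65 + 0), and 65 | 1170.
Extended Euclid: 7995·(-1) + 4030·(2) = 65. Scale by 18: u₀ = -18.
General solution u = u₀ + 62t; reducing mod 62 gives u = 44 (and v = -87).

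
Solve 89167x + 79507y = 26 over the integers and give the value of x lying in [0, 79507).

35737

Euclid: 89167 = 1·79507 + 9660; 79507 = 8·9660 + 2227; 9660 = 4·2227 + 752; 2227 = 2·752 + 723; 752 = 1·723 + 29; 723 = 24·29 + 27; 29 = 1·27 + 2; 27 = 13·2 + 1; 2 = 2·1 + 0 → gcd = 1; 26 = 1·26.
Back-substitution yields 89167·(-38379) + 79507·(43042) = 1, so one solution is x = -38379·26 = -997854, y = 43042·26 = 1119092.
Solutions in x differ by 79507/1 = 79507; the one in [0, 79507) is -997854 mod 79507 = 35737.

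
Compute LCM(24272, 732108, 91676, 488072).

lcm(24272, 732108) = 24272·732108/gcd = 17769725376/4 = 4442431344
lcm(4442431344, 91676) = 4442431344·91676/gcd = 407264335892544/2132 = 191024547792
lcm(191024547792, 488072) = 191024547792·488072/gcd = 93233733089937024/488072 = 191024547792

191024547792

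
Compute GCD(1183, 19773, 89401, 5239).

169

gcd(1183, 19773): 19773 = 16·1183 + 845; 1183 = 1·845 + 338; 845 = 2·338 + 169; 338 = 2·169 + 0 → 169
gcd(169, 89401): 89401 = 529·169 + 0 → 169
gcd(169, 5239): 5239 = 31·169 + 0 → 169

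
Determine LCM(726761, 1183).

gcd first: 726761 = 614·1183 + 399; 1183 = 2·399 + 385; 399 = 1·385 + 14; 385 = 27·14 + 7; 14 = 2·7 + 0 → gcd = 7
lcm = 726761·1183/gcd = 859758263/7 = 122822609

122822609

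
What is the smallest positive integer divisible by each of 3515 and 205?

gcd first: 3515 = 17·205 + 30; 205 = 6·30 + 25; 30 = 1·25 + 5; 25 = 5·5 + 0 → gcd = 5
lcm = 3515·205/gcd = 720575/5 = 144115

144115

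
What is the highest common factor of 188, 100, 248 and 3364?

188 = 2² · 47; 100 = 2² · 5²; 248 = 2³ · 31; 3364 = 2² · 29²
gcd takes min exponent of each prime: 2² = 4

4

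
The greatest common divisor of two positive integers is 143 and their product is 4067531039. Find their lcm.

28444273

gcd·lcm = product, so lcm = 4067531039/143 = 28444273.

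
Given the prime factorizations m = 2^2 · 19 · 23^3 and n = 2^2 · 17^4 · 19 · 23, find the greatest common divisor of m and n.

1748

min exponent per shared prime: 2^2 · 19 · 23 = 1748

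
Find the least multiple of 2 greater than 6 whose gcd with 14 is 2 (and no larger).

8

14 = 2·7. Any a with gcd(a, 14) = 2 is a multiple of 2, say 2s, with s coprime to 7.
Need s > 6/2, so s ≥ 4. First s ≥ 4 with gcd(s, 7) = 1 is s = 4. Thus a = 2·4 = 8.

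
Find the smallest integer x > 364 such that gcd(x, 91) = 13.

377

Multiples of 13 above 364: 13·29, 13·30, … . Need the cofactor coprime to 91/13 = 7.
Checking s = 29, 30, … the first with gcd(s, 7) = 1 is s = 29, giving 377.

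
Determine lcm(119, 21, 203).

lcm(119, 21) = 119·21/gcd = 2499/7 = 357
lcm(357, 203) = 357·203/gcd = 72471/7 = 10353

10353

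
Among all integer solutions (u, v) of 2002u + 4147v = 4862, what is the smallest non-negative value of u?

Reduce mod 4147: 2002u ≡ 4862 (mod 4147). With g = gcd(2002, 4147) = 143 dividing 4862, divide through: 14u ≡ 34 (mod 29).
Since gcd(14, 29) = 1, u ≡ 34·(14)⁻¹ ≡ 19 (mod 29). Smallest non-negative: 19.

19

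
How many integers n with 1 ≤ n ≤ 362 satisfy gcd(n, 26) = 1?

Prime factors of 26: 2, 13. Count integers ≤ 362 divisible by none of them.
By inclusion–exclusion: 362 − ⌊362/2⌋ − ⌊362/13⌋ + ⌊362/26⌋ = 167.

167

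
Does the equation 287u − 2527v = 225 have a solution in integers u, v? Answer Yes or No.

By Bézout, 287u − 2527v = 225 has integer solutions iff gcd(287, 2527) | 225.
Euclid: 2527 = 8·287 + 231; 287 = 1·231 + 56; 231 = 4·56 + 7; 56 = 8·7 + 0. gcd = 7; 225 mod 7 = 1. No.

No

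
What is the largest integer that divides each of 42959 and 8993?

17

42959 = 7 · 17 · 19²
8993 = 17 · 23²
Common: 17 = 17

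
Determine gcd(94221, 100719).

94221 = 3² · 19² · 29
100719 = 3² · 19² · 31
Common: 3² · 19² = 3249

3249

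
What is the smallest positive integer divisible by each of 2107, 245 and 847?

2107 = 7² · 43; 245 = 5 · 7²; 847 = 7 · 11²
lcm takes max exponent of each prime: 5 · 7² · 11² · 43 = 1274735

1274735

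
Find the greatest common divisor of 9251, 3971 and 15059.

11

9251 = 11 · 29²; 3971 = 11 · 19²; 15059 = 11 · 37²
gcd takes min exponent of each prime: 11 = 11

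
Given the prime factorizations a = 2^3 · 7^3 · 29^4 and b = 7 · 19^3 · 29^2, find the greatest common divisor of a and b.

min exponent per shared prime: 7 · 29^2 = 5887

5887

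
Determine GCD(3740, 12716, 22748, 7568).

44

3740 = 2² · 5 · 11 · 17; 12716 = 2² · 11 · 17²; 22748 = 2² · 11² · 47; 7568 = 2⁴ · 11 · 43
gcd takes min exponent of each prime: 2² · 11 = 44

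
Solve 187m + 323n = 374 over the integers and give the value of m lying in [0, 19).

gcd(187, 323) = 17 (Euclid: 323 = 1·187 + 136; 187 = 1·136 + 51; 136 = 2·51 + 34; 51 = 1·34 + 17; 34 = 2·17 + 0), and 17 | 374.
Extended Euclid: 187·(7) + 323·(-4) = 17. Scale by 22: m₀ = 154.
General solution m = m₀ + 19t; reducing mod 19 gives m = 2 (and n = 0).

2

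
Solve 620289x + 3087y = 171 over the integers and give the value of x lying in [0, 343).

gcd(620289, 3087) = 9 (Euclid: 620289 = 200·3087 + 2889; 3087 = 1·2889 + 198; 2889 = 14·198 + 117; 198 = 1·117 + 81; 117 = 1·81 + 36; 81 = 2·36 + 9; 36 = 4·9 + 0), and 9 | 171.
Extended Euclid: 620289·(-78) + 3087·(15673) = 9. Scale by 19: x₀ = -1482.
General solution x = x₀ + 343t; reducing mod 343 gives x = 233 (and y = -46818).

233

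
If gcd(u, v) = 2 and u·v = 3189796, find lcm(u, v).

Since gcd(u,v)·lcm(u,v) = uv, lcm = 3189796/2 = 1594898.

1594898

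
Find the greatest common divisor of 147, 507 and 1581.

147 = 3 · 7²; 507 = 3 · 13²; 1581 = 3 · 17 · 31
gcd takes min exponent of each prime: 3 = 3

3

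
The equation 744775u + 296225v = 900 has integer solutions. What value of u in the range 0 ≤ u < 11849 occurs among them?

3903

Reduce mod 296225: 744775u ≡ 900 (mod 296225). With g = gcd(744775, 296225) = 25 dividing 900, divide through: 29791u ≡ 36 (mod 11849).
Since gcd(29791, 11849) = 1, u ≡ 36·(29791)⁻¹ ≡ 3903 (mod 11849). Smallest non-negative: 3903.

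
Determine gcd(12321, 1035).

12321 = 3² · 37²
1035 = 3² · 5 · 23
Common: 3² = 9

9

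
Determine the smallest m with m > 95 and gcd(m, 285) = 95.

190

285 = 95·3. Any m with gcd(m, 285) = 95 is a multiple of 95, say 95s, with s coprime to 3.
Need s > 95/95, so s ≥ 2. First s ≥ 2 with gcd(s, 3) = 1 is s = 2. Thus m = 95·2 = 190.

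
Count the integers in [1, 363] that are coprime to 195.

180

195 = 3·5·13. Inclusion–exclusion on these primes:
363 − ⌊363/3⌋ − ⌊363/5⌋ − ⌊363/13⌋ + ⌊363/15⌋ + ⌊363/39⌋ + ⌊363/65⌋ − ⌊363/195⌋ = 180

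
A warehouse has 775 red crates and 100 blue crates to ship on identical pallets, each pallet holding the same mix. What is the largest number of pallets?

775 = 5² · 31
100 = 2² · 5²
Common: 5² = 25

25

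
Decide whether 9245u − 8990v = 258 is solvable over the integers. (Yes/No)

No

gcd(9245, 8990): 9245 = 1·8990 + 255; 8990 = 35·255 + 65; 255 = 3·65 + 60; 65 = 1·60 + 5; 60 = 12·5 + 0 → 5
5 does not divide 258, so a solution does not exist.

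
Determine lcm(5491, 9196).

2657644

gcd first: 9196 = 1·5491 + 3705; 5491 = 1·3705 + 1786; 3705 = 2·1786 + 133; 1786 = 13·133 + 57; 133 = 2·57 + 19; 57 = 3·19 + 0 → gcd = 19
lcm = 5491·9196/gcd = 50495236/19 = 2657644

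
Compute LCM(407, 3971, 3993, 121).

53334501

407 = 11 · 37; 3971 = 11 · 19²; 3993 = 3 · 11³; 121 = 11²
lcm takes max exponent of each prime: 3 · 11³ · 19² · 37 = 53334501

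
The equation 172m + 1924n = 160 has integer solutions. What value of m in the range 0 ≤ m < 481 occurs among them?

gcd(172, 1924) = 4 (Euclid: 1924 = 11·172 + 32; 172 = 5·32 + 12; 32 = 2·12 + 8; 12 = 1·8 + 4; 8 = 2·4 + 0), and 4 | 160.
Extended Euclid: 172·(179) + 1924·(-16) = 4. Scale by 40: m₀ = 7160.
General solution m = m₀ + 481t; reducing mod 481 gives m = 426 (and n = -38).

426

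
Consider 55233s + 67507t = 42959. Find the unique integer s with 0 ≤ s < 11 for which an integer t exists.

2

Reduce mod 67507: 55233s ≡ 42959 (mod 67507). With g = gcd(55233, 67507) = 6137 dividing 42959, divide through: 9s ≡ 7 (mod 11).
Since gcd(9, 11) = 1, s ≡ 7·(9)⁻¹ ≡ 2 (mod 11). Smallest non-negative: 2.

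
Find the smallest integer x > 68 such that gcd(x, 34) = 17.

Multiples of 17 above 68: 17·5, 17·6, … . Need the cofactor coprime to 34/17 = 2.
Checking s = 5, 6, … the first with gcd(s, 2) = 1 is s = 5, giving 85.

85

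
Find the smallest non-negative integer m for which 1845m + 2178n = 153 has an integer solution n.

235

Euclid: 2178 = 1·1845 + 333; 1845 = 5·333 + 180; 333 = 1·180 + 153; 180 = 1·153 + 27; 153 = 5·27 + 18; 27 = 1·18 + 9; 18 = 2·9 + 0 → gcd = 9; 153 = 9·17.
Back-substitution yields 1845·(85) + 2178·(-72) = 9, so one solution is m = 85·17 = 1445, n = -72·17 = -1224.
Solutions in m differ by 2178/9 = 242; the one in [0, 242) is 1445 mod 242 = 235.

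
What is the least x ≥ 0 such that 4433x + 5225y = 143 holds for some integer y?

gcd(4433, 5225) = 11 (Euclid: 5225 = 1·4433 + 792; 4433 = 5·792 + 473; 792 = 1·473 + 319; 473 = 1·319 + 154; 319 = 2·154 + 11; 154 = 14·11 + 0), and 11 | 143.
Extended Euclid: 4433·(-33) + 5225·(28) = 11. Scale by 13: x₀ = -429.
General solution x = x₀ + 475t; reducing mod 475 gives x = 46 (and y = -39).

46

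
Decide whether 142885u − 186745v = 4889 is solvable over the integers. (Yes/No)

No

gcd(142885, 186745): 186745 = 1·142885 + 43860; 142885 = 3·43860 + 11305; 43860 = 3·11305 + 9945; 11305 = 1·9945 + 1360; 9945 = 7·1360 + 425; 1360 = 3·425 + 85; 425 = 5·85 + 0 → 85
85 does not divide 4889, so a solution does not exist.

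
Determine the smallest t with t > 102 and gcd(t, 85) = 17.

119

85 = 17·5. Any t with gcd(t, 85) = 17 is a multiple of 17, say 17s, with s coprime to 5.
Need s > 102/17, so s ≥ 7. First s ≥ 7 with gcd(s, 5) = 1 is s = 7. Thus t = 17·7 = 119.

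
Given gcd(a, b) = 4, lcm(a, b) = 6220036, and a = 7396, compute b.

a·b = gcd·lcm = 4·6220036 = 24880144, so b = 24880144/7396 = 3364.

3364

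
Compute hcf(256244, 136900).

Euclid: 256244 = 1·136900 + 119344; 136900 = 1·119344 + 17556; 119344 = 6·17556 + 14008; 17556 = 1·14008 + 3548; 14008 = 3·3548 + 3364; 3548 = 1·3364 + 184; 3364 = 18·184 + 52; 184 = 3·52 + 28; 52 = 1·28 + 24; 28 = 1·24 + 4; 24 = 6·4 + 0. Last nonzero remainder: 4.

4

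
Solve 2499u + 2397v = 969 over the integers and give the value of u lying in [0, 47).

33

Euclid: 2499 = 1·2397 + 102; 2397 = 23·102 + 51; 102 = 2·51 + 0 → gcd = 51; 969 = 51·19.
Back-substitution yields 2499·(-23) + 2397·(24) = 51, so one solution is u = -23·19 = -437, v = 24·19 = 456.
Solutions in u differ by 2397/51 = 47; the one in [0, 47) is -437 mod 47 = 33.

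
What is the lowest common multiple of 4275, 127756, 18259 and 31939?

27624041100

4275 = 3² · 5² · 19; 127756 = 2² · 19 · 41²; 18259 = 19 · 31²; 31939 = 19 · 41²
lcm takes max exponent of each prime: 2² · 3² · 5² · 19 · 31² · 41² = 27624041100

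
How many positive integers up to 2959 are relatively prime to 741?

Prime factors of 741: 3, 13, 19. Count integers ≤ 2959 divisible by none of them.
By inclusion–exclusion: 2959 − ⌊2959/3⌋ − ⌊2959/13⌋ − ⌊2959/19⌋ + ⌊2959/39⌋ + ⌊2959/57⌋ + ⌊2959/247⌋ − ⌊2959/741⌋ = 1725.

1725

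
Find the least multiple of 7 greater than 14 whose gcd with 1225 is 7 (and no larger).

gcd(x, 1225) = 7 forces 7 | x; write x = 7s. Then gcd(7s, 7·175) = 7·gcd(s, 175), so need gcd(s, 175) = 1.
7s > 14 gives s ≥ 3. The least s ≥ 3 coprime to 175 is 3, so x = 7·3 = 21.

21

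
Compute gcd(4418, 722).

4418 = 2 · 47²
722 = 2 · 19²
Common: 2 = 2

2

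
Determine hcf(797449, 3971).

361

Euclid: 797449 = 200·3971 + 3249; 3971 = 1·3249 + 722; 3249 = 4·722 + 361; 722 = 2·361 + 0. Last nonzero remainder: 361.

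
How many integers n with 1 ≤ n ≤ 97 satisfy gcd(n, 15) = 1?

52

15 = 3·5. Inclusion–exclusion on these primes:
97 − ⌊97/3⌋ − ⌊97/5⌋ + ⌊97/15⌋ = 52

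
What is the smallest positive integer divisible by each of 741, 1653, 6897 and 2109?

96206253

741 = 3 · 13 · 19; 1653 = 3 · 19 · 29; 6897 = 3 · 11² · 19; 2109 = 3 · 19 · 37
lcm takes max exponent of each prime: 3 · 11² · 13 · 19 · 29 · 37 = 96206253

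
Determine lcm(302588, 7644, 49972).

302588 = 2² · 11 · 13 · 23²; 7644 = 2² · 3 · 7² · 13; 49972 = 2² · 13 · 31²
lcm takes max exponent of each prime: 2² · 3 · 7² · 11 · 13 · 23² · 31² = 42745698996

42745698996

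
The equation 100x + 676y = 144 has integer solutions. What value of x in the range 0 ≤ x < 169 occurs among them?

Euclid: 676 = 6·100 + 76; 100 = 1·76 + 24; 76 = 3·24 + 4; 24 = 6·4 + 0 → gcd = 4; 144 = 4·36.
Back-substitution yields 100·(-27) + 676·(4) = 4, so one solution is x = -27·36 = -972, y = 4·36 = 144.
Solutions in x differ by 676/4 = 169; the one in [0, 169) is -972 mod 169 = 42.

42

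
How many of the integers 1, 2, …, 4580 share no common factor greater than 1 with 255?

Prime factors of 255: 3, 5, 17. Count integers ≤ 4580 divisible by none of them.
By inclusion–exclusion: 4580 − ⌊4580/3⌋ − ⌊4580/5⌋ − ⌊4580/17⌋ + ⌊4580/15⌋ + ⌊4580/51⌋ + ⌊4580/85⌋ − ⌊4580/255⌋ = 2299.

2299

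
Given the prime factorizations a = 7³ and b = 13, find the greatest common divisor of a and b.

1

min exponent per shared prime: (none) = 1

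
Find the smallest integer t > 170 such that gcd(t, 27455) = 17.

187

gcd(t, 27455) = 17 forces 17 | t; write t = 17s. Then gcd(17s, 17·1615) = 17·gcd(s, 1615), so need gcd(s, 1615) = 1.
17s > 170 gives s ≥ 11. The least s ≥ 11 coprime to 1615 is 11, so t = 17·11 = 187.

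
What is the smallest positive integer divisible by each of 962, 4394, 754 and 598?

108439526

962 = 2 · 13 · 37; 4394 = 2 · 13³; 754 = 2 · 13 · 29; 598 = 2 · 13 · 23
lcm takes max exponent of each prime: 2 · 13³ · 23 · 29 · 37 = 108439526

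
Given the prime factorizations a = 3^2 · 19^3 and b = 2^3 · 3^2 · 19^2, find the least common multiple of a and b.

493848

max exponent per prime: 2^3 · 3^2 · 19^3 = 493848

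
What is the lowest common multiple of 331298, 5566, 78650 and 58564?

599301517100

331298 = 2 · 11² · 37²; 5566 = 2 · 11² · 23; 78650 = 2 · 5² · 11² · 13; 58564 = 2² · 11⁴
lcm takes max exponent of each prime: 2² · 5² · 11⁴ · 13 · 23 · 37² = 599301517100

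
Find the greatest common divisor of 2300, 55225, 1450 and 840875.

25

gcd(2300, 55225): 55225 = 24·2300 + 25; 2300 = 92·25 + 0 → 25
gcd(25, 1450): 1450 = 58·25 + 0 → 25
gcd(25, 840875): 840875 = 33635·25 + 0 → 25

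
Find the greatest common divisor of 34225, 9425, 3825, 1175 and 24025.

gcd(34225, 9425): 34225 = 3·9425 + 5950; 9425 = 1·5950 + 3475; 5950 = 1·3475 + 2475; 3475 = 1·2475 + 1000; 2475 = 2·1000 + 475; 1000 = 2·475 + 50; 475 = 9·50 + 25; 50 = 2·25 + 0 → 25
gcd(25, 3825): 3825 = 153·25 + 0 → 25
gcd(25, 1175): 1175 = 47·25 + 0 → 25
gcd(25, 24025): 24025 = 961·25 + 0 → 25

25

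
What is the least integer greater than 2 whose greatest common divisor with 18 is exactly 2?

gcd(m, 18) = 2 forces 2 | m; write m = 2s. Then gcd(2s, 2·9) = 2·gcd(s, 9), so need gcd(s, 9) = 1.
2s > 2 gives s ≥ 2. The least s ≥ 2 coprime to 9 is 2, so m = 2·2 = 4.

4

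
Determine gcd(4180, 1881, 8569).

4180 = 2² · 5 · 11 · 19; 1881 = 3² · 11 · 19; 8569 = 11 · 19 · 41
gcd takes min exponent of each prime: 11 · 19 = 209

209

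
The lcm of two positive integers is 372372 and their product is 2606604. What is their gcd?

gcd·lcm = product, so gcd = 2606604/372372 = 7.

7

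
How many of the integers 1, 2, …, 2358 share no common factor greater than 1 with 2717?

1875

Prime factors of 2717: 11, 13, 19. Count integers ≤ 2358 divisible by none of them.
By inclusion–exclusion: 2358 − ⌊2358/11⌋ − ⌊2358/13⌋ − ⌊2358/19⌋ + ⌊2358/143⌋ + ⌊2358/209⌋ + ⌊2358/247⌋ − ⌊2358/2717⌋ = 1875.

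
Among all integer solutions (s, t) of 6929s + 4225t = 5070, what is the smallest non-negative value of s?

Reduce mod 4225: 6929s ≡ 5070 (mod 4225). With g = gcd(6929, 4225) = 169 dividing 5070, divide through: 41s ≡ 30 (mod 25).
Since gcd(41, 25) = 1, s ≡ 30·(41)⁻¹ ≡ 5 (mod 25). Smallest non-negative: 5.

5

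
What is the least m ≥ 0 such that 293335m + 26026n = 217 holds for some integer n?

Euclid: 293335 = 11·26026 + 7049; 26026 = 3·7049 + 4879; 7049 = 1·4879 + 2170; 4879 = 2·2170 + 539; 2170 = 4·539 + 14; 539 = 38·14 + 7; 14 = 2·7 + 0 → gcd = 7; 217 = 7·31.
Back-substitution yields 293335·(-1835) + 26026·(20682) = 7, so one solution is m = -1835·31 = -56885, n = 20682·31 = 641142.
Solutions in m differ by 26026/7 = 3718; the one in [0, 3718) is -56885 mod 3718 = 2603.

2603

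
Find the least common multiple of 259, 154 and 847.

lcm(259, 154) = 259·154/gcd = 39886/7 = 5698
lcm(5698, 847) = 5698·847/gcd = 4826206/77 = 62678

62678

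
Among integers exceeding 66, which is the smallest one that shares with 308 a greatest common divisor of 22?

308 = 22·14. Any t with gcd(t, 308) = 22 is a multiple of 22, say 22s, with s coprime to 14.
Need s > 66/22, so s ≥ 4. First s ≥ 4 with gcd(s, 14) = 1 is s = 5. Thus t = 22·5 = 110.

110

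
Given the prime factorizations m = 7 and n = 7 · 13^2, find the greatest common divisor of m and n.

7

min exponent per shared prime: 7 = 7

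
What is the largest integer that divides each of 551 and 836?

551 = 19 · 29
836 = 2² · 11 · 19
Common: 19 = 19

19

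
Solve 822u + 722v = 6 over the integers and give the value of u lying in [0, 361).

195

Euclid: 822 = 1·722 + 100; 722 = 7·100 + 22; 100 = 4·22 + 12; 22 = 1·12 + 10; 12 = 1·10 + 2; 10 = 5·2 + 0 → gcd = 2; 6 = 2·3.
Back-substitution yields 822·(65) + 722·(-74) = 2, so one solution is u = 65·3 = 195, v = -74·3 = -222.
Solutions in u differ by 722/2 = 361; the one in [0, 361) is 195 mod 361 = 195.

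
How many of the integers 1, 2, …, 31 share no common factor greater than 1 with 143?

27

143 = 11·13. Inclusion–exclusion on these primes:
31 − ⌊31/11⌋ − ⌊31/13⌋ + ⌊31/143⌋ = 27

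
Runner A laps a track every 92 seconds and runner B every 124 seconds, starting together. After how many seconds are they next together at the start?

2852

92 = 2² · 23; 124 = 2² · 31
max exponents: 2² · 23 · 31 = 2852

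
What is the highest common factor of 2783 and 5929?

121

Euclid: 5929 = 2·2783 + 363; 2783 = 7·363 + 242; 363 = 1·242 + 121; 242 = 2·121 + 0. Last nonzero remainder: 121.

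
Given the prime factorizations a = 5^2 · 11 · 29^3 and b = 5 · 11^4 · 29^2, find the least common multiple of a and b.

max exponent per prime: 5^2 · 11^4 · 29^3 = 8926983725

8926983725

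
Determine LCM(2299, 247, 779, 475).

30634175

2299 = 11² · 19; 247 = 13 · 19; 779 = 19 · 41; 475 = 5² · 19
lcm takes max exponent of each prime: 5² · 11² · 13 · 19 · 41 = 30634175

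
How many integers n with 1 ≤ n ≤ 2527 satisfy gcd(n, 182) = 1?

1000

182 = 2·7·13. Inclusion–exclusion on these primes:
2527 − ⌊2527/2⌋ − ⌊2527/7⌋ − ⌊2527/13⌋ + ⌊2527/14⌋ + ⌊2527/26⌋ + ⌊2527/91⌋ − ⌊2527/182⌋ = 1000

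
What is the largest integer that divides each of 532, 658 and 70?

532 = 2² · 7 · 19; 658 = 2 · 7 · 47; 70 = 2 · 5 · 7
gcd takes min exponent of each prime: 2 · 7 = 14

14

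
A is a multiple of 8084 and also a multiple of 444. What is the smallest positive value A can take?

8084 = 2² · 43 · 47; 444 = 2² · 3 · 37
max exponents: 2² · 3 · 37 · 43 · 47 = 897324

897324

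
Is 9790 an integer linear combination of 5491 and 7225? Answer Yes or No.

No

By Bézout, 5491u + 7225v = 9790 has integer solutions iff gcd(5491, 7225) | 9790.
Euclid: 7225 = 1·5491 + 1734; 5491 = 3·1734 + 289; 1734 = 6·289 + 0. gcd = 289; 9790 mod 289 = 253. No.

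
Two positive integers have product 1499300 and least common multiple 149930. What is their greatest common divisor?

From gcd × lcm = pq: gcd = 1499300 / 149930 = 10.

10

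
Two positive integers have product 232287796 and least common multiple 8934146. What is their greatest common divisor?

From gcd × lcm = mn: gcd = 232287796 / 8934146 = 26.

26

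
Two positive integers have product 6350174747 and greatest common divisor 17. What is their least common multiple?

373539691

For any two positive integers, gcd × lcm equals their product. Hence lcm = 6350174747 / 17 = 373539691.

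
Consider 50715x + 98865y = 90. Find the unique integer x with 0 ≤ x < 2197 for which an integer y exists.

1696

Euclid: 98865 = 1·50715 + 48150; 50715 = 1·48150 + 2565; 48150 = 18·2565 + 1980; 2565 = 1·1980 + 585; 1980 = 3·585 + 225; 585 = 2·225 + 135; 225 = 1·135 + 90; 135 = 1·90 + 45; 90 = 2·45 + 0 → gcd = 45; 90 = 45·2.
Back-substitution yields 50715·(848) + 98865·(-435) = 45, so one solution is x = 848·2 = 1696, y = -435·2 = -870.
Solutions in x differ by 98865/45 = 2197; the one in [0, 2197) is 1696 mod 2197 = 1696.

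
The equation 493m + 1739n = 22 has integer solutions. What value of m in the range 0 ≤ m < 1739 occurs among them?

Reduce mod 1739: 493m ≡ 22 (mod 1739). With g = gcd(493, 1739) = 1 dividing 22, divide through: 493m ≡ 22 (mod 1739).
Since gcd(493, 1739) = 1, m ≡ 22·(493)⁻¹ ≡ 896 (mod 1739). Smallest non-negative: 896.

896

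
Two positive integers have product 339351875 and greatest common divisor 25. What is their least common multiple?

gcd·lcm = product, so lcm = 339351875/25 = 13574075.

13574075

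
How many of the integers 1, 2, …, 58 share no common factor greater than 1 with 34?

27

Prime factors of 34: 2, 17. Count integers ≤ 58 divisible by none of them.
By inclusion–exclusion: 58 − ⌊58/2⌋ − ⌊58/17⌋ + ⌊58/34⌋ = 27.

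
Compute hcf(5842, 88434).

Euclid: 88434 = 15·5842 + 804; 5842 = 7·804 + 214; 804 = 3·214 + 162; 214 = 1·162 + 52; 162 = 3·52 + 6; 52 = 8·6 + 4; 6 = 1·4 + 2; 4 = 2·2 + 0. Last nonzero remainder: 2.

2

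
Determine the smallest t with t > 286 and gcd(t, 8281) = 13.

Multiples of 13 above 286: 13·23, 13·24, … . Need the cofactor coprime to 8281/13 = 637.
Checking s = 23, 24, … the first with gcd(s, 637) = 1 is s = 23, giving 299.

299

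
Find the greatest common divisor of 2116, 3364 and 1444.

gcd(2116, 3364): 3364 = 1·2116 + 1248; 2116 = 1·1248 + 868; 1248 = 1·868 + 380; 868 = 2·380 + 108; 380 = 3·108 + 56; 108 = 1·56 + 52; 56 = 1·52 + 4; 52 = 13·4 + 0 → 4
gcd(4, 1444): 1444 = 361·4 + 0 → 4

4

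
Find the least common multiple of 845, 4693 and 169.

lcm(845, 4693) = 845·4693/gcd = 3965585/13 = 305045
lcm(305045, 169) = 305045·169/gcd = 51552605/169 = 305045

305045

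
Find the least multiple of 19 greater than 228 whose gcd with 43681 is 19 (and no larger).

247

gcd(a, 43681) = 19 forces 19 | a; write a = 19s. Then gcd(19s, 19·2299) = 19·gcd(s, 2299), so need gcd(s, 2299) = 1.
19s > 228 gives s ≥ 13. The least s ≥ 13 coprime to 2299 is 13, so a = 19·13 = 247.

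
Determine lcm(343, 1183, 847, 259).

343 = 7³; 1183 = 7 · 13²; 847 = 7 · 11²; 259 = 7 · 37
lcm takes max exponent of each prime: 7³ · 11² · 13² · 37 = 259518259

259518259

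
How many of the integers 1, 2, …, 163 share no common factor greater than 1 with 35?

112

35 = 5·7. Inclusion–exclusion on these primes:
163 − ⌊163/5⌋ − ⌊163/7⌋ + ⌊163/35⌋ = 112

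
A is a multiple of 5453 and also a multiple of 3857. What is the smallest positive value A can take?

5453 = 7 · 19 · 41; 3857 = 7 · 19 · 29
max exponents: 7 · 19 · 29 · 41 = 158137

158137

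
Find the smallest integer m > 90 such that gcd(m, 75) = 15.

gcd(m, 75) = 15 forces 15 | m; write m = 15s. Then gcd(15s, 15·5) = 15·gcd(s, 5), so need gcd(s, 5) = 1.
15s > 90 gives s ≥ 7. The least s ≥ 7 coprime to 5 is 7, so m = 15·7 = 105.

105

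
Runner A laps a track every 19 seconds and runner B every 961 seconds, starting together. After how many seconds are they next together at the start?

18259

19 = 19; 961 = 31²
max exponents: 19 · 31² = 18259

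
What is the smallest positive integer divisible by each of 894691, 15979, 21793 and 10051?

14727412819063

894691 = 7² · 19 · 31²; 15979 = 19 · 29²; 21793 = 19 · 31 · 37; 10051 = 19 · 23²
lcm takes max exponent of each prime: 7² · 19 · 23² · 29² · 31² · 37 = 14727412819063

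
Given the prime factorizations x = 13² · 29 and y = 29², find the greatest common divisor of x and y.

29

min exponent per shared prime: 29 = 29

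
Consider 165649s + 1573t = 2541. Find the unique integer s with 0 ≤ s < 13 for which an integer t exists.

Euclid: 165649 = 105·1573 + 484; 1573 = 3·484 + 121; 484 = 4·121 + 0 → gcd = 121; 2541 = 121·21.
Back-substitution yields 165649·(-3) + 1573·(316) = 121, so one solution is s = -3·21 = -63, t = 316·21 = 6636.
Solutions in s differ by 1573/121 = 13; the one in [0, 13) is -63 mod 13 = 2.

2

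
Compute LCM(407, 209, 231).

407 = 11 · 37; 209 = 11 · 19; 231 = 3 · 7 · 11
lcm takes max exponent of each prime: 3 · 7 · 11 · 19 · 37 = 162393

162393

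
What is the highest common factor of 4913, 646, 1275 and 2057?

17

gcd(4913, 646): 4913 = 7·646 + 391; 646 = 1·391 + 255; 391 = 1·255 + 136; 255 = 1·136 + 119; 136 = 1·119 + 17; 119 = 7·17 + 0 → 17
gcd(17, 1275): 1275 = 75·17 + 0 → 17
gcd(17, 2057): 2057 = 121·17 + 0 → 17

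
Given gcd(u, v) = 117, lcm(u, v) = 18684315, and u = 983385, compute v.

u·v = gcd·lcm = 117·18684315 = 2186064855, so v = 2186064855/983385 = 2223.

2223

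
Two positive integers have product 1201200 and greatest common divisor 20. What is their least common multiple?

gcd·lcm = product, so lcm = 1201200/20 = 60060.

60060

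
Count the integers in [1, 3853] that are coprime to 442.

1675

Prime factors of 442: 2, 13, 17. Count integers ≤ 3853 divisible by none of them.
By inclusion–exclusion: 3853 − ⌊3853/2⌋ − ⌊3853/13⌋ − ⌊3853/17⌋ + ⌊3853/26⌋ + ⌊3853/34⌋ + ⌊3853/221⌋ − ⌊3853/442⌋ = 1675.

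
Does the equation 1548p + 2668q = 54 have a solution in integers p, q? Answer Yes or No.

By Bézout, 1548p + 2668q = 54 has integer solutions iff gcd(1548, 2668) | 54.
Euclid: 2668 = 1·1548 + 1120; 1548 = 1·1120 + 428; 1120 = 2·428 + 264; 428 = 1·264 + 164; 264 = 1·164 + 100; 164 = 1·100 + 64; 100 = 1·64 + 36; 64 = 1·36 + 28; 36 = 1·28 + 8; 28 = 3·8 + 4; 8 = 2·4 + 0. gcd = 4; 54 mod 4 = 2. No.

No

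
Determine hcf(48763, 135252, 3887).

13

48763 = 11² · 13 · 31; 135252 = 2² · 3² · 13 · 17²; 3887 = 13² · 23
gcd takes min exponent of each prime: 13 = 13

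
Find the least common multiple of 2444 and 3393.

2444 = 2² · 13 · 47; 3393 = 3² · 13 · 29
max exponents: 2² · 3² · 13 · 29 · 47 = 637884

637884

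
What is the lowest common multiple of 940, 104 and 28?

171080

lcm(940, 104) = 940·104/gcd = 97760/4 = 24440
lcm(24440, 28) = 24440·28/gcd = 684320/4 = 171080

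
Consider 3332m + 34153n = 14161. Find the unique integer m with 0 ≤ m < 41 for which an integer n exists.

35

Reduce mod 34153: 3332m ≡ 14161 (mod 34153). With g = gcd(3332, 34153) = 833 dividing 14161, divide through: 4m ≡ 17 (mod 41).
Since gcd(4, 41) = 1, m ≡ 17·(4)⁻¹ ≡ 35 (mod 41). Smallest non-negative: 35.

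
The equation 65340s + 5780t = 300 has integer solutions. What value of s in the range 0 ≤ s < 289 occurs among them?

gcd(65340, 5780) = 20 (Euclid: 65340 = 11·5780 + 1760; 5780 = 3·1760 + 500; 1760 = 3·500 + 260; 500 = 1·260 + 240; 260 = 1·240 + 20; 240 = 12·20 + 0), and 20 | 300.
Extended Euclid: 65340·(23) + 5780·(-260) = 20. Scale by 15: s₀ = 345.
General solution s = s₀ + 289k; reducing mod 289 gives s = 56 (and t = -633).

56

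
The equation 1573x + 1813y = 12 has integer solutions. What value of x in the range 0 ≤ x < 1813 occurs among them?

1541

Reduce mod 1813: 1573x ≡ 12 (mod 1813). With g = gcd(1573, 1813) = 1 dividing 12, divide through: 1573x ≡ 12 (mod 1813).
Since gcd(1573, 1813) = 1, x ≡ 12·(1573)⁻¹ ≡ 1541 (mod 1813). Smallest non-negative: 1541.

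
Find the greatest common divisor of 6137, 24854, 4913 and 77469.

6137 = 17 · 19²; 24854 = 2 · 17² · 43; 4913 = 17³; 77469 = 3 · 7² · 17 · 31
gcd takes min exponent of each prime: 17 = 17

17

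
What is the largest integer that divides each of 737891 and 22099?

737891 = 7² · 11 · 37²
22099 = 7² · 11 · 41
Common: 7² · 11 = 539

539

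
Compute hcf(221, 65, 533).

221 = 13 · 17; 65 = 5 · 13; 533 = 13 · 41
gcd takes min exponent of each prime: 13 = 13

13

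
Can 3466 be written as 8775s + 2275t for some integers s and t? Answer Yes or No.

No

gcd(8775, 2275): 8775 = 3·2275 + 1950; 2275 = 1·1950 + 325; 1950 = 6·325 + 0 → 325
325 does not divide 3466, so a solution does not exist.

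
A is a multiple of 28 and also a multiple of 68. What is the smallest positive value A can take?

28 = 2² · 7; 68 = 2² · 17
max exponents: 2² · 7 · 17 = 476

476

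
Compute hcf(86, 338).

2

86 = 2 · 43
338 = 2 · 13²
Common: 2 = 2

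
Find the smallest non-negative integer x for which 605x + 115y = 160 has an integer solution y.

13

Euclid: 605 = 5·115 + 30; 115 = 3·30 + 25; 30 = 1·25 + 5; 25 = 5·5 + 0 → gcd = 5; 160 = 5·32.
Back-substitution yields 605·(4) + 115·(-21) = 5, so one solution is x = 4·32 = 128, y = -21·32 = -672.
Solutions in x differ by 115/5 = 23; the one in [0, 23) is 128 mod 23 = 13.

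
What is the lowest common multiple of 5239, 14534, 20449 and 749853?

241892079858

lcm(5239, 14534) = 5239·14534/gcd = 76143626/169 = 450554
lcm(450554, 20449) = 450554·20449/gcd = 9213378746/169 = 54517034
lcm(54517034, 749853) = 54517034·749853/gcd = 40879761496002/169 = 241892079858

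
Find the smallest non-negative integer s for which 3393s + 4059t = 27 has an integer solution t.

67

Euclid: 4059 = 1·3393 + 666; 3393 = 5·666 + 63; 666 = 10·63 + 36; 63 = 1·36 + 27; 36 = 1·27 + 9; 27 = 3·9 + 0 → gcd = 9; 27 = 9·3.
Back-substitution yields 3393·(-128) + 4059·(107) = 9, so one solution is s = -128·3 = -384, t = 107·3 = 321.
Solutions in s differ by 4059/9 = 451; the one in [0, 451) is -384 mod 451 = 67.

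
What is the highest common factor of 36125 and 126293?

289

Euclid: 126293 = 3·36125 + 17918; 36125 = 2·17918 + 289; 17918 = 62·289 + 0. Last nonzero remainder: 289.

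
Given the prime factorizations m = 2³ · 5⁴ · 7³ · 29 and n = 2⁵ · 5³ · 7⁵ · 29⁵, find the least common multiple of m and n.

6894617624860000

max exponent per prime: 2⁵ · 5⁴ · 7⁵ · 29⁵ = 6894617624860000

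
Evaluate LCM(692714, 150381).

gcd first: 692714 = 4·150381 + 91190; 150381 = 1·91190 + 59191; 91190 = 1·59191 + 31999; 59191 = 1·31999 + 27192; 31999 = 1·27192 + 4807; 27192 = 5·4807 + 3157; 4807 = 1·3157 + 1650; 3157 = 1·1650 + 1507; 1650 = 1·1507 + 143; 1507 = 10·143 + 77; 143 = 1·77 + 66; 77 = 1·66 + 11; 66 = 6·11 + 0 → gcd = 11
lcm = 692714·150381/gcd = 104171024034/11 = 9470093094

9470093094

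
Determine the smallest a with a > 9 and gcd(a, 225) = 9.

18

Multiples of 9 above 9: 9·2, 9·3, … . Need the cofactor coprime to 225/9 = 25.
Checking s = 2, 3, … the first with gcd(s, 25) = 1 is s = 2, giving 18.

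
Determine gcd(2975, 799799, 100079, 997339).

gcd(2975, 799799): 799799 = 268·2975 + 2499; 2975 = 1·2499 + 476; 2499 = 5·476 + 119; 476 = 4·119 + 0 → 119
gcd(119, 100079): 100079 = 841·119 + 0 → 119
gcd(119, 997339): 997339 = 8381·119 + 0 → 119

119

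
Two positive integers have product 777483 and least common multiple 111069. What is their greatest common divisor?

From gcd × lcm = ab: gcd = 777483 / 111069 = 7.

7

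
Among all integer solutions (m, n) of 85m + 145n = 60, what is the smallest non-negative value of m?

gcd(85, 145) = 5 (Euclid: 145 = 1·85 + 60; 85 = 1·60 + 25; 60 = 2·25 + 10; 25 = 2·10 + 5; 10 = 2·5 + 0), and 5 | 60.
Extended Euclid: 85·(12) + 145·(-7) = 5. Scale by 12: m₀ = 144.
General solution m = m₀ + 29t; reducing mod 29 gives m = 28 (and n = -16).

28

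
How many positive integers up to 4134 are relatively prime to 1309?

3032

1309 = 7·11·17. Inclusion–exclusion on these primes:
4134 − ⌊4134/7⌋ − ⌊4134/11⌋ − ⌊4134/17⌋ + ⌊4134/77⌋ + ⌊4134/119⌋ + ⌊4134/187⌋ − ⌊4134/1309⌋ = 3032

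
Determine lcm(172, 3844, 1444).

59670412

172 = 2² · 43; 3844 = 2² · 31²; 1444 = 2² · 19²
lcm takes max exponent of each prime: 2² · 19² · 31² · 43 = 59670412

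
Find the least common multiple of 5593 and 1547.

72709

gcd first: 5593 = 3·1547 + 952; 1547 = 1·952 + 595; 952 = 1·595 + 357; 595 = 1·357 + 238; 357 = 1·238 + 119; 238 = 2·119 + 0 → gcd = 119
lcm = 5593·1547/gcd = 8652371/119 = 72709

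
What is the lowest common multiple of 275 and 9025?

99275

gcd first: 9025 = 32·275 + 225; 275 = 1·225 + 50; 225 = 4·50 + 25; 50 = 2·25 + 0 → gcd = 25
lcm = 275·9025/gcd = 2481875/25 = 99275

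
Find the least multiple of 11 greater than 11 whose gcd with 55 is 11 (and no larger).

Multiples of 11 above 11: 11·2, 11·3, … . Need the cofactor coprime to 55/11 = 5.
Checking s = 2, 3, … the first with gcd(s, 5) = 1 is s = 2, giving 22.

22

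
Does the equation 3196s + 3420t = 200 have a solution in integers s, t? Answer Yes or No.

Yes

By Bézout, 3196s + 3420t = 200 has integer solutions iff gcd(3196, 3420) | 200.
Euclid: 3420 = 1·3196 + 224; 3196 = 14·224 + 60; 224 = 3·60 + 44; 60 = 1·44 + 16; 44 = 2·16 + 12; 16 = 1·12 + 4; 12 = 3·4 + 0. gcd = 4; 200 mod 4 = 0. Yes.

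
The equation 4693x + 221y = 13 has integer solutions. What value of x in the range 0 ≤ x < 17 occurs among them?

Euclid: 4693 = 21·221 + 52; 221 = 4·52 + 13; 52 = 4·13 + 0 → gcd = 13; 13 = 13·1.
Back-substitution yields 4693·(-4) + 221·(85) = 13, so one solution is x = -4·1 = -4, y = 85·1 = 85.
Solutions in x differ by 221/13 = 17; the one in [0, 17) is -4 mod 17 = 13.

13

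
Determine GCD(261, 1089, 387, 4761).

9

261 = 3² · 29; 1089 = 3² · 11²; 387 = 3² · 43; 4761 = 3² · 23²
gcd takes min exponent of each prime: 3² = 9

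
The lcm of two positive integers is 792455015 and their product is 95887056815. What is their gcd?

121

gcd·lcm = product, so gcd = 95887056815/792455015 = 121.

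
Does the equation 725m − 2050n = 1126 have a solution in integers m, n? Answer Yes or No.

No

By Bézout, 725m − 2050n = 1126 has integer solutions iff gcd(725, 2050) | 1126.
Euclid: 2050 = 2·725 + 600; 725 = 1·600 + 125; 600 = 4·125 + 100; 125 = 1·100 + 25; 100 = 4·25 + 0. gcd = 25; 1126 mod 25 = 1. No.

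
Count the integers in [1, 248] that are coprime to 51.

156

51 = 3·17. Inclusion–exclusion on these primes:
248 − ⌊248/3⌋ − ⌊248/17⌋ + ⌊248/51⌋ = 156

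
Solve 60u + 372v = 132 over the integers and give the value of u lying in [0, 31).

27

Euclid: 372 = 6·60 + 12; 60 = 5·12 + 0 → gcd = 12; 132 = 12·11.
Back-substitution yields 60·(-6) + 372·(1) = 12, so one solution is u = -6·11 = -66, v = 1·11 = 11.
Solutions in u differ by 372/12 = 31; the one in [0, 31) is -66 mod 31 = 27.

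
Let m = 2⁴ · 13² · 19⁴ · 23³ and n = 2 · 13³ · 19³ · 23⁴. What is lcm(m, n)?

1281963875797072

max exponent per prime: 2⁴ · 13³ · 19⁴ · 23⁴ = 1281963875797072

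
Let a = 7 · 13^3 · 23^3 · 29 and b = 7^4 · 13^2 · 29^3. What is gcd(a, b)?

min exponent per shared prime: 7 · 13^2 · 29 = 34307

34307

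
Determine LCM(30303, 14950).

34848450

gcd first: 30303 = 2·14950 + 403; 14950 = 37·403 + 39; 403 = 10·39 + 13; 39 = 3·13 + 0 → gcd = 13
lcm = 30303·14950/gcd = 453029850/13 = 34848450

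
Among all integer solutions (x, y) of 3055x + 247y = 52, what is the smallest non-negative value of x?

Reduce mod 247: 3055x ≡ 52 (mod 247). With g = gcd(3055, 247) = 13 dividing 52, divide through: 235x ≡ 4 (mod 19).
Since gcd(235, 19) = 1, x ≡ 4·(235)⁻¹ ≡ 6 (mod 19). Smallest non-negative: 6.

6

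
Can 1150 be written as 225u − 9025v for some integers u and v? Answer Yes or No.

Yes

gcd(225, 9025): 9025 = 40·225 + 25; 225 = 9·25 + 0 → 25
25 divides 1150, so a solution exists.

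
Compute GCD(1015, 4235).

1015 = 5 · 7 · 29
4235 = 5 · 7 · 11²
Common: 5 · 7 = 35

35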